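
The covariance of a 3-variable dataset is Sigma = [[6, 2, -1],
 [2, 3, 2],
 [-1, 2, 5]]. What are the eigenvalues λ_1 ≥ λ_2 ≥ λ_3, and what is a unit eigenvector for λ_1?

Step 1 — characteristic polynomial p(λ) = det(λI - Sigma) = λ³ - tr·λ² + c_1·λ - det, where tr = trace, c_1 = sum of the principal 2×2 minors, det = det(Sigma):
  tr = 6 + 3 + 5 = 14,
  c_1 = (6·3 - (2)²) + (6·5 - (-1)²) + (3·5 - (2)²) = 14 + 29 + 11 = 54,
  det = 6·(3·5 - (2)²) - (2)·((2)·5 - (2)·(-1)) + (-1)·((2)·(2) - 3·(-1)) = 6·(11) - (2)·(12) + (-1)·(7) = 35.
  So p(λ) = λ³ - 14λ² + 54λ - 35.
Step 2 — look for an integer root (rational root theorem: any rational root is an integer divisor of 35). Testing λ = 7:
  p(7) = 343 - 686 + 378 - 35 = 0  ✓
  Dividing out (λ - 7): p(λ) = (λ - 7)(λ² - 7λ + 5).
Step 3 — remaining eigenvalues from the quadratic λ² - 7λ + 5 = 0:
  Δ = 7² - 4·5 = 49 - 20 = 29,  λ = (7 ± √29)/2 = (7 ± 5.3852)/2 ≈ 6.1926 or 0.8074.
  Sorted: λ_1 = 7,  λ_2 = 6.1926,  λ_3 = 0.8074  (check: sum = 14 = tr ✓).

Step 4 — unit eigenvector for λ_1 = 7: v spans the null space of (Sigma - λ_1 I), whose rows are
  r_1 = (-1, 2, -1),  r_2 = (2, -4, 2),  r_3 = (-1, 2, -2).
  v is orthogonal to every row, so take v ∝ r_1 × r_3 = ((2)·(-2) - (-1)·(2), (-1)·(-1) - (-1)·(-2), (-1)·(2) - (2)·(-1)) = (-2, -1, 0).
  Rescale (multiply by -1 so the first nonzero entry is positive): u = (2, 1, 0).
  ||u|| = √((2)² + (1)² + (0)²) = √(5) ≈ 2.2361,  v_1 = u/||u|| ≈ (0.8944, 0.4472, 0) (||v_1|| = 1).

λ_1 = 7,  λ_2 = 6.1926,  λ_3 = 0.8074;  v_1 ≈ (0.8944, 0.4472, 0)


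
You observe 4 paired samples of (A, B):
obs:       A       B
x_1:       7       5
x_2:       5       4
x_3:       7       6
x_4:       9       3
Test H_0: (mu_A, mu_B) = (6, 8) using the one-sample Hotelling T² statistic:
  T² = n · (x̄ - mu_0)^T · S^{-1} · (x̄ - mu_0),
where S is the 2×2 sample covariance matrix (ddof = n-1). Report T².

Step 1 — sample mean vector:
  mean(A) = (7 + 5 + 7 + 9) / 4 = 28/4 = 7
  mean(B) = (5 + 4 + 6 + 3) / 4 = 18/4 = 4.5
  x̄ = (7, 4.5),  deviation x̄ - mu_0 = (7, 4.5) - (6, 8) = (1, -3.5).

Step 2 — sample covariance matrix, S[i,j] = (1/(n-1)) · Σ_k (x_{k,i} - mean_i) · (x_{k,j} - mean_j), divisor n-1 = 3:
  S[A,A] = ((0)·(0) + (-2)·(-2) + (0)·(0) + (2)·(2)) / 3 = 8/3 = 2.6667
  S[A,B] = ((0)·(0.5) + (-2)·(-0.5) + (0)·(1.5) + (2)·(-1.5)) / 3 = -2/3 = -0.6667
  S[B,B] = ((0.5)·(0.5) + (-0.5)·(-0.5) + (1.5)·(1.5) + (-1.5)·(-1.5)) / 3 = 5/3 = 1.6667
  S = [[2.6667, -0.6667],
 [-0.6667, 1.6667]].

Step 3 — invert S. det(S) = 2.6667·1.6667 - (-0.6667)² = 4.
  S^{-1} = (1/det) · [[d, -b], [-b, a]] = [[0.4167, 0.1667],
 [0.1667, 0.6667]].

Step 4 — quadratic form (x̄ - mu_0)^T · S^{-1} · (x̄ - mu_0):
  S^{-1} · (x̄ - mu_0) = (-0.1667, -2.1667),
  (x̄ - mu_0)^T · [...] = (1)·(-0.1667) + (-3.5)·(-2.1667) = 7.4167.

Step 5 — scale by n: T² = 4 · 7.4167 = 29.6667.

T² ≈ 29.6667


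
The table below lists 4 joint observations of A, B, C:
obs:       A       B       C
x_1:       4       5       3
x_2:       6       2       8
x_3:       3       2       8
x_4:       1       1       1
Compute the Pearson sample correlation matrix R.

Step 1 — column means:
  mean(A) = (4 + 6 + 3 + 1) / 4 = 14/4 = 3.5
  mean(B) = (5 + 2 + 2 + 1) / 4 = 10/4 = 2.5
  mean(C) = (3 + 8 + 8 + 1) / 4 = 20/4 = 5

Step 2 — sample variances and covariances s[i,j] = (1/(n-1)) · Σ_k (x_{k,i} - mean_i) · (x_{k,j} - mean_j), with n-1 = 3:
  s[A,A] = ((0.5)·(0.5) + (2.5)·(2.5) + (-0.5)·(-0.5) + (-2.5)·(-2.5)) / 3 = 13/3 = 4.3333
  s[A,B] = ((0.5)·(2.5) + (2.5)·(-0.5) + (-0.5)·(-0.5) + (-2.5)·(-1.5)) / 3 = 4/3 = 1.3333
  s[A,C] = ((0.5)·(-2) + (2.5)·(3) + (-0.5)·(3) + (-2.5)·(-4)) / 3 = 15/3 = 5
  s[B,B] = ((2.5)·(2.5) + (-0.5)·(-0.5) + (-0.5)·(-0.5) + (-1.5)·(-1.5)) / 3 = 9/3 = 3
  s[B,C] = ((2.5)·(-2) + (-0.5)·(3) + (-0.5)·(3) + (-1.5)·(-4)) / 3 = -2/3 = -0.6667
  s[C,C] = ((-2)·(-2) + (3)·(3) + (3)·(3) + (-4)·(-4)) / 3 = 38/3 = 12.6667
  Sample standard deviations s_i = √(s[i,i]):
  s(A) = √(4.3333) = 2.0817
  s(B) = √(3) = 1.7321
  s(C) = √(12.6667) = 3.559

Step 3 — r_{ij} = s_{ij} / (s_i · s_j):
  r[A,A] = 1 (diagonal).
  r[A,B] = 1.3333 / (2.0817 · 1.7321) = 1.3333 / 3.6056 = 0.3698
  r[A,C] = 5 / (2.0817 · 3.559) = 5 / 7.4087 = 0.6749
  r[B,B] = 1 (diagonal).
  r[B,C] = -0.6667 / (1.7321 · 3.559) = -0.6667 / 6.1644 = -0.1081
  r[C,C] = 1 (diagonal).

R is symmetric with unit diagonal. Assembling:

R = [[1, 0.3698, 0.6749],
 [0.3698, 1, -0.1081],
 [0.6749, -0.1081, 1]]


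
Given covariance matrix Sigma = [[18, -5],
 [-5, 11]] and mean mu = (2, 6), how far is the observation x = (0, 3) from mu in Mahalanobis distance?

Step 1 — centre the observation: (x - mu) = (-2, -3).

Step 2 — invert Sigma. det(Sigma) = 18·11 - (-5)² = 173.
  Sigma^{-1} = (1/det) · [[d, -b], [-b, a]] = [[0.0636, 0.0289],
 [0.0289, 0.104]].

Step 3 — form the quadratic (x - mu)^T · Sigma^{-1} · (x - mu):
  Sigma^{-1} · (x - mu) = (-0.2139, -0.3699).
  (x - mu)^T · [Sigma^{-1} · (x - mu)] = (-2)·(-0.2139) + (-3)·(-0.3699) = 1.5376.

Step 4 — take square root: d = √(1.5376) ≈ 1.24.

d(x, mu) = √(1.5376) ≈ 1.24


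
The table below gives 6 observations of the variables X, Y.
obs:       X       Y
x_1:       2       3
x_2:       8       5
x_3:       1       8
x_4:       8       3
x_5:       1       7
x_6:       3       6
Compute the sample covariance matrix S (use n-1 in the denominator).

Step 1 — column means:
  mean(X) = (2 + 8 + 1 + 8 + 1 + 3) / 6 = 23/6 = 3.8333
  mean(Y) = (3 + 5 + 8 + 3 + 7 + 6) / 6 = 32/6 = 5.3333

Step 2 — sample covariance S[i,j] = (1/(n-1)) · Σ_k (x_{k,i} - mean_i) · (x_{k,j} - mean_j), with n-1 = 5.
  S[X,X] = ((-1.8333)·(-1.8333) + (4.1667)·(4.1667) + (-2.8333)·(-2.8333) + (4.1667)·(4.1667) + (-2.8333)·(-2.8333) + (-0.8333)·(-0.8333)) / 5 = 54.8333/5 = 10.9667
  S[X,Y] = ((-1.8333)·(-2.3333) + (4.1667)·(-0.3333) + (-2.8333)·(2.6667) + (4.1667)·(-2.3333) + (-2.8333)·(1.6667) + (-0.8333)·(0.6667)) / 5 = -19.6667/5 = -3.9333
  S[Y,Y] = ((-2.3333)·(-2.3333) + (-0.3333)·(-0.3333) + (2.6667)·(2.6667) + (-2.3333)·(-2.3333) + (1.6667)·(1.6667) + (0.6667)·(0.6667)) / 5 = 21.3333/5 = 4.2667

S is symmetric (S[j,i] = S[i,j]). Assembling:

S = [[10.9667, -3.9333],
 [-3.9333, 4.2667]]


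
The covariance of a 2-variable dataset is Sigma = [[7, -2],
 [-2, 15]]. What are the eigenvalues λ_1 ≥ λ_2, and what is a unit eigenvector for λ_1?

Step 1 — characteristic polynomial of 2×2 Sigma:
  det(Sigma - λI) = λ² - trace · λ + det = 0.
  trace = 7 + 15 = 22, det = 7·15 - (-2)² = 101.
Step 2 — discriminant:
  Δ = trace² - 4·det = 484 - 404 = 80.
Step 3 — eigenvalues:
  λ = (trace ± √Δ)/2 = (22 ± 8.9443)/2,
  λ_1 = 15.4721,  λ_2 = 6.5279.

Step 4 — unit eigenvector for λ_1: solve (Sigma - λ_1 I)v = 0. First row:
  (7 - 15.4721)·v_x + (-2)·v_y = 0, i.e. (-8.4721)·v_x + (-2)·v_y = 0,
  so v ∝ (b, λ_1 - a) = (-2, 8.4721); multiply by -1 so the first entry is positive: u = (2, -8.4721).
  ||u|| = √((2)² + (-8.4721)²) = √(75.7771) ≈ 8.705,
  v_1 = u/||u|| ≈ (0.2298, -0.9732) (||v_1|| = 1).

λ_1 = 15.4721,  λ_2 = 6.5279;  v_1 ≈ (0.2298, -0.9732)


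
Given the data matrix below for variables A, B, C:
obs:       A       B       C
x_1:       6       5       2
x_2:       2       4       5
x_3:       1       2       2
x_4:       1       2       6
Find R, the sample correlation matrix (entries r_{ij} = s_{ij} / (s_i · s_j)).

Step 1 — column means:
  mean(A) = (6 + 2 + 1 + 1) / 4 = 10/4 = 2.5
  mean(B) = (5 + 4 + 2 + 2) / 4 = 13/4 = 3.25
  mean(C) = (2 + 5 + 2 + 6) / 4 = 15/4 = 3.75

Step 2 — sample variances and covariances s[i,j] = (1/(n-1)) · Σ_k (x_{k,i} - mean_i) · (x_{k,j} - mean_j), with n-1 = 3:
  s[A,A] = ((3.5)·(3.5) + (-0.5)·(-0.5) + (-1.5)·(-1.5) + (-1.5)·(-1.5)) / 3 = 17/3 = 5.6667
  s[A,B] = ((3.5)·(1.75) + (-0.5)·(0.75) + (-1.5)·(-1.25) + (-1.5)·(-1.25)) / 3 = 9.5/3 = 3.1667
  s[A,C] = ((3.5)·(-1.75) + (-0.5)·(1.25) + (-1.5)·(-1.75) + (-1.5)·(2.25)) / 3 = -7.5/3 = -2.5
  s[B,B] = ((1.75)·(1.75) + (0.75)·(0.75) + (-1.25)·(-1.25) + (-1.25)·(-1.25)) / 3 = 6.75/3 = 2.25
  s[B,C] = ((1.75)·(-1.75) + (0.75)·(1.25) + (-1.25)·(-1.75) + (-1.25)·(2.25)) / 3 = -2.75/3 = -0.9167
  s[C,C] = ((-1.75)·(-1.75) + (1.25)·(1.25) + (-1.75)·(-1.75) + (2.25)·(2.25)) / 3 = 12.75/3 = 4.25
  Sample standard deviations s_i = √(s[i,i]):
  s(A) = √(5.6667) = 2.3805
  s(B) = √(2.25) = 1.5
  s(C) = √(4.25) = 2.0616

Step 3 — r_{ij} = s_{ij} / (s_i · s_j):
  r[A,A] = 1 (diagonal).
  r[A,B] = 3.1667 / (2.3805 · 1.5) = 3.1667 / 3.5707 = 0.8868
  r[A,C] = -2.5 / (2.3805 · 2.0616) = -2.5 / 4.9075 = -0.5094
  r[B,B] = 1 (diagonal).
  r[B,C] = -0.9167 / (1.5 · 2.0616) = -0.9167 / 3.0923 = -0.2964
  r[C,C] = 1 (diagonal).

R is symmetric with unit diagonal. Assembling:

R = [[1, 0.8868, -0.5094],
 [0.8868, 1, -0.2964],
 [-0.5094, -0.2964, 1]]


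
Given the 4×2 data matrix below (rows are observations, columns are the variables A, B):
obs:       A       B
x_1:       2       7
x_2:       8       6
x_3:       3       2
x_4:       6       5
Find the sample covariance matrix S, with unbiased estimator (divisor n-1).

Step 1 — column means:
  mean(A) = (2 + 8 + 3 + 6) / 4 = 19/4 = 4.75
  mean(B) = (7 + 6 + 2 + 5) / 4 = 20/4 = 5

Step 2 — sample covariance S[i,j] = (1/(n-1)) · Σ_k (x_{k,i} - mean_i) · (x_{k,j} - mean_j), with n-1 = 3.
  S[A,A] = ((-2.75)·(-2.75) + (3.25)·(3.25) + (-1.75)·(-1.75) + (1.25)·(1.25)) / 3 = 22.75/3 = 7.5833
  S[A,B] = ((-2.75)·(2) + (3.25)·(1) + (-1.75)·(-3) + (1.25)·(0)) / 3 = 3/3 = 1
  S[B,B] = ((2)·(2) + (1)·(1) + (-3)·(-3) + (0)·(0)) / 3 = 14/3 = 4.6667

S is symmetric (S[j,i] = S[i,j]). Assembling:

S = [[7.5833, 1],
 [1, 4.6667]]


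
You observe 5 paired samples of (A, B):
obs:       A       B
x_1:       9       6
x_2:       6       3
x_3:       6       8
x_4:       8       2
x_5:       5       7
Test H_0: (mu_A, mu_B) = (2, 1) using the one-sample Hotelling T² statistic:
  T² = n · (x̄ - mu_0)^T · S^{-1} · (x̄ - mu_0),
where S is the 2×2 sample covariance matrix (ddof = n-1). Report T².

Step 1 — sample mean vector:
  mean(A) = (9 + 6 + 6 + 8 + 5) / 5 = 34/5 = 6.8
  mean(B) = (6 + 3 + 8 + 2 + 7) / 5 = 26/5 = 5.2
  x̄ = (6.8, 5.2),  deviation x̄ - mu_0 = (6.8, 5.2) - (2, 1) = (4.8, 4.2).

Step 2 — sample covariance matrix, S[i,j] = (1/(n-1)) · Σ_k (x_{k,i} - mean_i) · (x_{k,j} - mean_j), divisor n-1 = 4:
  S[A,A] = ((2.2)·(2.2) + (-0.8)·(-0.8) + (-0.8)·(-0.8) + (1.2)·(1.2) + (-1.8)·(-1.8)) / 4 = 10.8/4 = 2.7
  S[A,B] = ((2.2)·(0.8) + (-0.8)·(-2.2) + (-0.8)·(2.8) + (1.2)·(-3.2) + (-1.8)·(1.8)) / 4 = -5.8/4 = -1.45
  S[B,B] = ((0.8)·(0.8) + (-2.2)·(-2.2) + (2.8)·(2.8) + (-3.2)·(-3.2) + (1.8)·(1.8)) / 4 = 26.8/4 = 6.7
  S = [[2.7, -1.45],
 [-1.45, 6.7]].

Step 3 — invert S. det(S) = 2.7·6.7 - (-1.45)² = 15.9875.
  S^{-1} = (1/det) · [[d, -b], [-b, a]] = [[0.4191, 0.0907],
 [0.0907, 0.1689]].

Step 4 — quadratic form (x̄ - mu_0)^T · S^{-1} · (x̄ - mu_0):
  S^{-1} · (x̄ - mu_0) = (2.3925, 1.1446),
  (x̄ - mu_0)^T · [...] = (4.8)·(2.3925) + (4.2)·(1.1446) = 16.2915.

Step 5 — scale by n: T² = 5 · 16.2915 = 81.4574.

T² ≈ 81.4574


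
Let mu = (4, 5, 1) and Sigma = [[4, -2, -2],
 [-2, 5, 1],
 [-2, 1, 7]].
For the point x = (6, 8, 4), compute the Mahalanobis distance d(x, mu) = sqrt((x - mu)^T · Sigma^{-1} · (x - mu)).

Step 1 — centre the observation: (x - mu) = (2, 3, 3).

Step 2 — invert Sigma (cofactor / det for 3×3, or solve directly):
  Sigma^{-1} = [[0.3542, 0.125, 0.0833],
 [0.125, 0.25, 0],
 [0.0833, 0, 0.1667]].

Step 3 — form the quadratic (x - mu)^T · Sigma^{-1} · (x - mu):
  Sigma^{-1} · (x - mu) = (1.3333, 1, 0.6667).
  (x - mu)^T · [Sigma^{-1} · (x - mu)] = (2)·(1.3333) + (3)·(1) + (3)·(0.6667) = 7.6667.

Step 4 — take square root: d = √(7.6667) ≈ 2.7689.

d(x, mu) = √(7.6667) ≈ 2.7689


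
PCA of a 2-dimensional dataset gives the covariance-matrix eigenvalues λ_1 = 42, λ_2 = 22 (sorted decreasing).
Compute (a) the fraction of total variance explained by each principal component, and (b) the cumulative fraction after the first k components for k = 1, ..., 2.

Step 1 — total variance = trace(Sigma) = Σ λ_i = 42 + 22 = 64.

Step 2 — fraction explained by component i = λ_i / Σ λ:
  PC1: 42/64 = 0.6562
  PC2: 22/64 = 0.3438

Step 3 — cumulative fraction after k components = (λ_1 + ... + λ_k) / Σ λ:
  k = 1: 42/64 = 0.6562
  k = 2: (42 + 22)/64 = 64/64 = 1

Summary (fraction, with percent):

explained: PC1 0.6562 (65.62%), PC2 0.3438 (34.38%);  cumulative: 0.6562, 1


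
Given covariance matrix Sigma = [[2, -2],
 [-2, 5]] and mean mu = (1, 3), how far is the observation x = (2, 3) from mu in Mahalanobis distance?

Step 1 — centre the observation: (x - mu) = (1, 0).

Step 2 — invert Sigma. det(Sigma) = 2·5 - (-2)² = 6.
  Sigma^{-1} = (1/det) · [[d, -b], [-b, a]] = [[0.8333, 0.3333],
 [0.3333, 0.3333]].

Step 3 — form the quadratic (x - mu)^T · Sigma^{-1} · (x - mu):
  Sigma^{-1} · (x - mu) = (0.8333, 0.3333).
  (x - mu)^T · [Sigma^{-1} · (x - mu)] = (1)·(0.8333) + (0)·(0.3333) = 0.8333.

Step 4 — take square root: d = √(0.8333) ≈ 0.9129.

d(x, mu) = √(0.8333) ≈ 0.9129


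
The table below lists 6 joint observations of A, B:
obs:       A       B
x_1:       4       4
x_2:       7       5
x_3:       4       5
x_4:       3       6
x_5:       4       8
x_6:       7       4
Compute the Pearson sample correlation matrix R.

Step 1 — column means:
  mean(A) = (4 + 7 + 4 + 3 + 4 + 7) / 6 = 29/6 = 4.8333
  mean(B) = (4 + 5 + 5 + 6 + 8 + 4) / 6 = 32/6 = 5.3333

Step 2 — sample variances and covariances s[i,j] = (1/(n-1)) · Σ_k (x_{k,i} - mean_i) · (x_{k,j} - mean_j), with n-1 = 5:
  s[A,A] = ((-0.8333)·(-0.8333) + (2.1667)·(2.1667) + (-0.8333)·(-0.8333) + (-1.8333)·(-1.8333) + (-0.8333)·(-0.8333) + (2.1667)·(2.1667)) / 5 = 14.8333/5 = 2.9667
  s[A,B] = ((-0.8333)·(-1.3333) + (2.1667)·(-0.3333) + (-0.8333)·(-0.3333) + (-1.8333)·(0.6667) + (-0.8333)·(2.6667) + (2.1667)·(-1.3333)) / 5 = -5.6667/5 = -1.1333
  s[B,B] = ((-1.3333)·(-1.3333) + (-0.3333)·(-0.3333) + (-0.3333)·(-0.3333) + (0.6667)·(0.6667) + (2.6667)·(2.6667) + (-1.3333)·(-1.3333)) / 5 = 11.3333/5 = 2.2667
  Sample standard deviations s_i = √(s[i,i]):
  s(A) = √(2.9667) = 1.7224
  s(B) = √(2.2667) = 1.5055

Step 3 — r_{ij} = s_{ij} / (s_i · s_j):
  r[A,A] = 1 (diagonal).
  r[A,B] = -1.1333 / (1.7224 · 1.5055) = -1.1333 / 2.5932 = -0.437
  r[B,B] = 1 (diagonal).

R is symmetric with unit diagonal. Assembling:

R = [[1, -0.437],
 [-0.437, 1]]


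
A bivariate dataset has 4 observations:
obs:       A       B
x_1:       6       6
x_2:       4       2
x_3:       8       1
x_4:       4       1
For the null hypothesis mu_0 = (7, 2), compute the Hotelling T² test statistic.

Step 1 — sample mean vector:
  mean(A) = (6 + 4 + 8 + 4) / 4 = 22/4 = 5.5
  mean(B) = (6 + 2 + 1 + 1) / 4 = 10/4 = 2.5
  x̄ = (5.5, 2.5),  deviation x̄ - mu_0 = (5.5, 2.5) - (7, 2) = (-1.5, 0.5).

Step 2 — sample covariance matrix, S[i,j] = (1/(n-1)) · Σ_k (x_{k,i} - mean_i) · (x_{k,j} - mean_j), divisor n-1 = 3:
  S[A,A] = ((0.5)·(0.5) + (-1.5)·(-1.5) + (2.5)·(2.5) + (-1.5)·(-1.5)) / 3 = 11/3 = 3.6667
  S[A,B] = ((0.5)·(3.5) + (-1.5)·(-0.5) + (2.5)·(-1.5) + (-1.5)·(-1.5)) / 3 = 1/3 = 0.3333
  S[B,B] = ((3.5)·(3.5) + (-0.5)·(-0.5) + (-1.5)·(-1.5) + (-1.5)·(-1.5)) / 3 = 17/3 = 5.6667
  S = [[3.6667, 0.3333],
 [0.3333, 5.6667]].

Step 3 — invert S. det(S) = 3.6667·5.6667 - (0.3333)² = 20.6667.
  S^{-1} = (1/det) · [[d, -b], [-b, a]] = [[0.2742, -0.0161],
 [-0.0161, 0.1774]].

Step 4 — quadratic form (x̄ - mu_0)^T · S^{-1} · (x̄ - mu_0):
  S^{-1} · (x̄ - mu_0) = (-0.4194, 0.1129),
  (x̄ - mu_0)^T · [...] = (-1.5)·(-0.4194) + (0.5)·(0.1129) = 0.6855.

Step 5 — scale by n: T² = 4 · 0.6855 = 2.7419.

T² ≈ 2.7419


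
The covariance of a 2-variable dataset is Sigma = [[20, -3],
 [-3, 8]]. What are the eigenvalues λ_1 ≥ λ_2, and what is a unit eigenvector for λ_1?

Step 1 — characteristic polynomial of 2×2 Sigma:
  det(Sigma - λI) = λ² - trace · λ + det = 0.
  trace = 20 + 8 = 28, det = 20·8 - (-3)² = 151.
Step 2 — discriminant:
  Δ = trace² - 4·det = 784 - 604 = 180.
Step 3 — eigenvalues:
  λ = (trace ± √Δ)/2 = (28 ± 13.4164)/2,
  λ_1 = 20.7082,  λ_2 = 7.2918.

Step 4 — unit eigenvector for λ_1: solve (Sigma - λ_1 I)v = 0. First row:
  (20 - 20.7082)·v_x + (-3)·v_y = 0, i.e. (-0.7082)·v_x + (-3)·v_y = 0,
  so v ∝ (b, λ_1 - a) = (-3, 0.7082); multiply by -1 so the first entry is positive: u = (3, -0.7082).
  ||u|| = √((3)² + (-0.7082)²) = √(9.5016) ≈ 3.0825,
  v_1 = u/||u|| ≈ (0.9732, -0.2298) (||v_1|| = 1).

λ_1 = 20.7082,  λ_2 = 7.2918;  v_1 ≈ (0.9732, -0.2298)


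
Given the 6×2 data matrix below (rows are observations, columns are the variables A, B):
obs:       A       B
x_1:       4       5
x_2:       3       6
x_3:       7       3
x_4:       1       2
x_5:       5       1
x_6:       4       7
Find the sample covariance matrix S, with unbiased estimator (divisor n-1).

Step 1 — column means:
  mean(A) = (4 + 3 + 7 + 1 + 5 + 4) / 6 = 24/6 = 4
  mean(B) = (5 + 6 + 3 + 2 + 1 + 7) / 6 = 24/6 = 4

Step 2 — sample covariance S[i,j] = (1/(n-1)) · Σ_k (x_{k,i} - mean_i) · (x_{k,j} - mean_j), with n-1 = 5.
  S[A,A] = ((0)·(0) + (-1)·(-1) + (3)·(3) + (-3)·(-3) + (1)·(1) + (0)·(0)) / 5 = 20/5 = 4
  S[A,B] = ((0)·(1) + (-1)·(2) + (3)·(-1) + (-3)·(-2) + (1)·(-3) + (0)·(3)) / 5 = -2/5 = -0.4
  S[B,B] = ((1)·(1) + (2)·(2) + (-1)·(-1) + (-2)·(-2) + (-3)·(-3) + (3)·(3)) / 5 = 28/5 = 5.6

S is symmetric (S[j,i] = S[i,j]). Assembling:

S = [[4, -0.4],
 [-0.4, 5.6]]


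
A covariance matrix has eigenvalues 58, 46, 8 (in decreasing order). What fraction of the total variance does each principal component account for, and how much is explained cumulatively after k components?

Step 1 — total variance = trace(Sigma) = Σ λ_i = 58 + 46 + 8 = 112.

Step 2 — fraction explained by component i = λ_i / Σ λ:
  PC1: 58/112 = 0.5179
  PC2: 46/112 = 0.4107
  PC3: 8/112 = 0.0714

Step 3 — cumulative fraction after k components = (λ_1 + ... + λ_k) / Σ λ:
  k = 1: 58/112 = 0.5179
  k = 2: (58 + 46)/112 = 104/112 = 0.9286
  k = 3: (58 + 46 + 8)/112 = 112/112 = 1

Summary (fraction, with percent):

explained: PC1 0.5179 (51.79%), PC2 0.4107 (41.07%), PC3 0.0714 (7.14%);  cumulative: 0.5179, 0.9286, 1


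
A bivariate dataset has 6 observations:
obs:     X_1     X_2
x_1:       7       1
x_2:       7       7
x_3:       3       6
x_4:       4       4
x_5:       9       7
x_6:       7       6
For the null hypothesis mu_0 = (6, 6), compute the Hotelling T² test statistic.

Step 1 — sample mean vector:
  mean(X_1) = (7 + 7 + 3 + 4 + 9 + 7) / 6 = 37/6 = 6.1667
  mean(X_2) = (1 + 7 + 6 + 4 + 7 + 6) / 6 = 31/6 = 5.1667
  x̄ = (6.1667, 5.1667),  deviation x̄ - mu_0 = (6.1667, 5.1667) - (6, 6) = (0.1667, -0.8333).

Step 2 — sample covariance matrix, S[i,j] = (1/(n-1)) · Σ_k (x_{k,i} - mean_i) · (x_{k,j} - mean_j), divisor n-1 = 5:
  S[X_1,X_1] = ((0.8333)·(0.8333) + (0.8333)·(0.8333) + (-3.1667)·(-3.1667) + (-2.1667)·(-2.1667) + (2.8333)·(2.8333) + (0.8333)·(0.8333)) / 5 = 24.8333/5 = 4.9667
  S[X_1,X_2] = ((0.8333)·(-4.1667) + (0.8333)·(1.8333) + (-3.1667)·(0.8333) + (-2.1667)·(-1.1667) + (2.8333)·(1.8333) + (0.8333)·(0.8333)) / 5 = 3.8333/5 = 0.7667
  S[X_2,X_2] = ((-4.1667)·(-4.1667) + (1.8333)·(1.8333) + (0.8333)·(0.8333) + (-1.1667)·(-1.1667) + (1.8333)·(1.8333) + (0.8333)·(0.8333)) / 5 = 26.8333/5 = 5.3667
  S = [[4.9667, 0.7667],
 [0.7667, 5.3667]].

Step 3 — invert S. det(S) = 4.9667·5.3667 - (0.7667)² = 26.0667.
  S^{-1} = (1/det) · [[d, -b], [-b, a]] = [[0.2059, -0.0294],
 [-0.0294, 0.1905]].

Step 4 — quadratic form (x̄ - mu_0)^T · S^{-1} · (x̄ - mu_0):
  S^{-1} · (x̄ - mu_0) = (0.0588, -0.1637),
  (x̄ - mu_0)^T · [...] = (0.1667)·(0.0588) + (-0.8333)·(-0.1637) = 0.1462.

Step 5 — scale by n: T² = 6 · 0.1462 = 0.8772.

T² ≈ 0.8772


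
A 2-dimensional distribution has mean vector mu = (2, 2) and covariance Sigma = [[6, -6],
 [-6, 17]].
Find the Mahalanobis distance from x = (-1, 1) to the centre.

Step 1 — centre the observation: (x - mu) = (-3, -1).

Step 2 — invert Sigma. det(Sigma) = 6·17 - (-6)² = 66.
  Sigma^{-1} = (1/det) · [[d, -b], [-b, a]] = [[0.2576, 0.0909],
 [0.0909, 0.0909]].

Step 3 — form the quadratic (x - mu)^T · Sigma^{-1} · (x - mu):
  Sigma^{-1} · (x - mu) = (-0.8636, -0.3636).
  (x - mu)^T · [Sigma^{-1} · (x - mu)] = (-3)·(-0.8636) + (-1)·(-0.3636) = 2.9545.

Step 4 — take square root: d = √(2.9545) ≈ 1.7189.

d(x, mu) = √(2.9545) ≈ 1.7189


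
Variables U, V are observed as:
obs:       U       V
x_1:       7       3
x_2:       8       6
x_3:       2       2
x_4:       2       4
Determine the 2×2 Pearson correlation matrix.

Step 1 — column means:
  mean(U) = (7 + 8 + 2 + 2) / 4 = 19/4 = 4.75
  mean(V) = (3 + 6 + 2 + 4) / 4 = 15/4 = 3.75

Step 2 — sample variances and covariances s[i,j] = (1/(n-1)) · Σ_k (x_{k,i} - mean_i) · (x_{k,j} - mean_j), with n-1 = 3:
  s[U,U] = ((2.25)·(2.25) + (3.25)·(3.25) + (-2.75)·(-2.75) + (-2.75)·(-2.75)) / 3 = 30.75/3 = 10.25
  s[U,V] = ((2.25)·(-0.75) + (3.25)·(2.25) + (-2.75)·(-1.75) + (-2.75)·(0.25)) / 3 = 9.75/3 = 3.25
  s[V,V] = ((-0.75)·(-0.75) + (2.25)·(2.25) + (-1.75)·(-1.75) + (0.25)·(0.25)) / 3 = 8.75/3 = 2.9167
  Sample standard deviations s_i = √(s[i,i]):
  s(U) = √(10.25) = 3.2016
  s(V) = √(2.9167) = 1.7078

Step 3 — r_{ij} = s_{ij} / (s_i · s_j):
  r[U,U] = 1 (diagonal).
  r[U,V] = 3.25 / (3.2016 · 1.7078) = 3.25 / 5.4677 = 0.5944
  r[V,V] = 1 (diagonal).

R is symmetric with unit diagonal. Assembling:

R = [[1, 0.5944],
 [0.5944, 1]]


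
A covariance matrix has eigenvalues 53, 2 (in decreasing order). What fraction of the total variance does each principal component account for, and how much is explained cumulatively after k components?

Step 1 — total variance = trace(Sigma) = Σ λ_i = 53 + 2 = 55.

Step 2 — fraction explained by component i = λ_i / Σ λ:
  PC1: 53/55 = 0.9636
  PC2: 2/55 = 0.0364

Step 3 — cumulative fraction after k components = (λ_1 + ... + λ_k) / Σ λ:
  k = 1: 53/55 = 0.9636
  k = 2: (53 + 2)/55 = 55/55 = 1

Summary (fraction, with percent):

explained: PC1 0.9636 (96.36%), PC2 0.0364 (3.64%);  cumulative: 0.9636, 1


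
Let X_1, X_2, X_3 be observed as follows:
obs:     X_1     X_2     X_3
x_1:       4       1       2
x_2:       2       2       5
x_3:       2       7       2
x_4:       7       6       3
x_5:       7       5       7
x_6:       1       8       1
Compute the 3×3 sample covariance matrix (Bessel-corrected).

Step 1 — column means:
  mean(X_1) = (4 + 2 + 2 + 7 + 7 + 1) / 6 = 23/6 = 3.8333
  mean(X_2) = (1 + 2 + 7 + 6 + 5 + 8) / 6 = 29/6 = 4.8333
  mean(X_3) = (2 + 5 + 2 + 3 + 7 + 1) / 6 = 20/6 = 3.3333

Step 2 — sample covariance S[i,j] = (1/(n-1)) · Σ_k (x_{k,i} - mean_i) · (x_{k,j} - mean_j), with n-1 = 5.
  S[X_1,X_1] = ((0.1667)·(0.1667) + (-1.8333)·(-1.8333) + (-1.8333)·(-1.8333) + (3.1667)·(3.1667) + (3.1667)·(3.1667) + (-2.8333)·(-2.8333)) / 5 = 34.8333/5 = 6.9667
  S[X_1,X_2] = ((0.1667)·(-3.8333) + (-1.8333)·(-2.8333) + (-1.8333)·(2.1667) + (3.1667)·(1.1667) + (3.1667)·(0.1667) + (-2.8333)·(3.1667)) / 5 = -4.1667/5 = -0.8333
  S[X_1,X_3] = ((0.1667)·(-1.3333) + (-1.8333)·(1.6667) + (-1.8333)·(-1.3333) + (3.1667)·(-0.3333) + (3.1667)·(3.6667) + (-2.8333)·(-2.3333)) / 5 = 16.3333/5 = 3.2667
  S[X_2,X_2] = ((-3.8333)·(-3.8333) + (-2.8333)·(-2.8333) + (2.1667)·(2.1667) + (1.1667)·(1.1667) + (0.1667)·(0.1667) + (3.1667)·(3.1667)) / 5 = 38.8333/5 = 7.7667
  S[X_2,X_3] = ((-3.8333)·(-1.3333) + (-2.8333)·(1.6667) + (2.1667)·(-1.3333) + (1.1667)·(-0.3333) + (0.1667)·(3.6667) + (3.1667)·(-2.3333)) / 5 = -9.6667/5 = -1.9333
  S[X_3,X_3] = ((-1.3333)·(-1.3333) + (1.6667)·(1.6667) + (-1.3333)·(-1.3333) + (-0.3333)·(-0.3333) + (3.6667)·(3.6667) + (-2.3333)·(-2.3333)) / 5 = 25.3333/5 = 5.0667

S is symmetric (S[j,i] = S[i,j]). Assembling:

S = [[6.9667, -0.8333, 3.2667],
 [-0.8333, 7.7667, -1.9333],
 [3.2667, -1.9333, 5.0667]]


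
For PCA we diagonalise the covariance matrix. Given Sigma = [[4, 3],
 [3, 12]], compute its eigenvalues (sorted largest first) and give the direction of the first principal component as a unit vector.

Step 1 — characteristic polynomial of 2×2 Sigma:
  det(Sigma - λI) = λ² - trace · λ + det = 0.
  trace = 4 + 12 = 16, det = 4·12 - (3)² = 39.
Step 2 — discriminant:
  Δ = trace² - 4·det = 256 - 156 = 100.
Step 3 — eigenvalues:
  λ = (trace ± √Δ)/2 = (16 ± 10)/2,
  λ_1 = 13,  λ_2 = 3.

Step 4 — unit eigenvector for λ_1: solve (Sigma - λ_1 I)v = 0. First row:
  (4 - 13)·v_x + (3)·v_y = 0, i.e. (-9)·v_x + (3)·v_y = 0,
  so v ∝ (b, λ_1 - a) = (3, 9) = u.
  ||u|| = √((3)² + (9)²) = √(90) ≈ 9.4868,
  v_1 = u/||u|| ≈ (0.3162, 0.9487) (||v_1|| = 1).

λ_1 = 13,  λ_2 = 3;  v_1 ≈ (0.3162, 0.9487)


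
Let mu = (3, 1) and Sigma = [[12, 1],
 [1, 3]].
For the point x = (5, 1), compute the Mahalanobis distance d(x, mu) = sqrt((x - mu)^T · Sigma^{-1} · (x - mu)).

Step 1 — centre the observation: (x - mu) = (2, 0).

Step 2 — invert Sigma. det(Sigma) = 12·3 - (1)² = 35.
  Sigma^{-1} = (1/det) · [[d, -b], [-b, a]] = [[0.0857, -0.0286],
 [-0.0286, 0.3429]].

Step 3 — form the quadratic (x - mu)^T · Sigma^{-1} · (x - mu):
  Sigma^{-1} · (x - mu) = (0.1714, -0.0571).
  (x - mu)^T · [Sigma^{-1} · (x - mu)] = (2)·(0.1714) + (0)·(-0.0571) = 0.3429.

Step 4 — take square root: d = √(0.3429) ≈ 0.5855.

d(x, mu) = √(0.3429) ≈ 0.5855


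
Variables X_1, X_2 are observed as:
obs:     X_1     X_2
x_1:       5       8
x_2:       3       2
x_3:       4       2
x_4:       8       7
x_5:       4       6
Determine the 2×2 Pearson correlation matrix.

Step 1 — column means:
  mean(X_1) = (5 + 3 + 4 + 8 + 4) / 5 = 24/5 = 4.8
  mean(X_2) = (8 + 2 + 2 + 7 + 6) / 5 = 25/5 = 5

Step 2 — sample variances and covariances s[i,j] = (1/(n-1)) · Σ_k (x_{k,i} - mean_i) · (x_{k,j} - mean_j), with n-1 = 4:
  s[X_1,X_1] = ((0.2)·(0.2) + (-1.8)·(-1.8) + (-0.8)·(-0.8) + (3.2)·(3.2) + (-0.8)·(-0.8)) / 4 = 14.8/4 = 3.7
  s[X_1,X_2] = ((0.2)·(3) + (-1.8)·(-3) + (-0.8)·(-3) + (3.2)·(2) + (-0.8)·(1)) / 4 = 14/4 = 3.5
  s[X_2,X_2] = ((3)·(3) + (-3)·(-3) + (-3)·(-3) + (2)·(2) + (1)·(1)) / 4 = 32/4 = 8
  Sample standard deviations s_i = √(s[i,i]):
  s(X_1) = √(3.7) = 1.9235
  s(X_2) = √(8) = 2.8284

Step 3 — r_{ij} = s_{ij} / (s_i · s_j):
  r[X_1,X_1] = 1 (diagonal).
  r[X_1,X_2] = 3.5 / (1.9235 · 2.8284) = 3.5 / 5.4406 = 0.6433
  r[X_2,X_2] = 1 (diagonal).

R is symmetric with unit diagonal. Assembling:

R = [[1, 0.6433],
 [0.6433, 1]]


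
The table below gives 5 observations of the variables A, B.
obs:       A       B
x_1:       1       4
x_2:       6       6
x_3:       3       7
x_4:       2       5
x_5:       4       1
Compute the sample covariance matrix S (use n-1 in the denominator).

Step 1 — column means:
  mean(A) = (1 + 6 + 3 + 2 + 4) / 5 = 16/5 = 3.2
  mean(B) = (4 + 6 + 7 + 5 + 1) / 5 = 23/5 = 4.6

Step 2 — sample covariance S[i,j] = (1/(n-1)) · Σ_k (x_{k,i} - mean_i) · (x_{k,j} - mean_j), with n-1 = 4.
  S[A,A] = ((-2.2)·(-2.2) + (2.8)·(2.8) + (-0.2)·(-0.2) + (-1.2)·(-1.2) + (0.8)·(0.8)) / 4 = 14.8/4 = 3.7
  S[A,B] = ((-2.2)·(-0.6) + (2.8)·(1.4) + (-0.2)·(2.4) + (-1.2)·(0.4) + (0.8)·(-3.6)) / 4 = 1.4/4 = 0.35
  S[B,B] = ((-0.6)·(-0.6) + (1.4)·(1.4) + (2.4)·(2.4) + (0.4)·(0.4) + (-3.6)·(-3.6)) / 4 = 21.2/4 = 5.3

S is symmetric (S[j,i] = S[i,j]). Assembling:

S = [[3.7, 0.35],
 [0.35, 5.3]]


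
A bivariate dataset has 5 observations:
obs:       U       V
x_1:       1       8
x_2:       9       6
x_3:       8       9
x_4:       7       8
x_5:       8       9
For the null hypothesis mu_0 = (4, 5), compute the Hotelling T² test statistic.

Step 1 — sample mean vector:
  mean(U) = (1 + 9 + 8 + 7 + 8) / 5 = 33/5 = 6.6
  mean(V) = (8 + 6 + 9 + 8 + 9) / 5 = 40/5 = 8
  x̄ = (6.6, 8),  deviation x̄ - mu_0 = (6.6, 8) - (4, 5) = (2.6, 3).

Step 2 — sample covariance matrix, S[i,j] = (1/(n-1)) · Σ_k (x_{k,i} - mean_i) · (x_{k,j} - mean_j), divisor n-1 = 4:
  S[U,U] = ((-5.6)·(-5.6) + (2.4)·(2.4) + (1.4)·(1.4) + (0.4)·(0.4) + (1.4)·(1.4)) / 4 = 41.2/4 = 10.3
  S[U,V] = ((-5.6)·(0) + (2.4)·(-2) + (1.4)·(1) + (0.4)·(0) + (1.4)·(1)) / 4 = -2/4 = -0.5
  S[V,V] = ((0)·(0) + (-2)·(-2) + (1)·(1) + (0)·(0) + (1)·(1)) / 4 = 6/4 = 1.5
  S = [[10.3, -0.5],
 [-0.5, 1.5]].

Step 3 — invert S. det(S) = 10.3·1.5 - (-0.5)² = 15.2.
  S^{-1} = (1/det) · [[d, -b], [-b, a]] = [[0.0987, 0.0329],
 [0.0329, 0.6776]].

Step 4 — quadratic form (x̄ - mu_0)^T · S^{-1} · (x̄ - mu_0):
  S^{-1} · (x̄ - mu_0) = (0.3553, 2.1184),
  (x̄ - mu_0)^T · [...] = (2.6)·(0.3553) + (3)·(2.1184) = 7.2789.

Step 5 — scale by n: T² = 5 · 7.2789 = 36.3947.

T² ≈ 36.3947


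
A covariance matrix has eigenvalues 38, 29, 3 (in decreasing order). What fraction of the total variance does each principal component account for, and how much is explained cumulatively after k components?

Step 1 — total variance = trace(Sigma) = Σ λ_i = 38 + 29 + 3 = 70.

Step 2 — fraction explained by component i = λ_i / Σ λ:
  PC1: 38/70 = 0.5429
  PC2: 29/70 = 0.4143
  PC3: 3/70 = 0.0429

Step 3 — cumulative fraction after k components = (λ_1 + ... + λ_k) / Σ λ:
  k = 1: 38/70 = 0.5429
  k = 2: (38 + 29)/70 = 67/70 = 0.9571
  k = 3: (38 + 29 + 3)/70 = 70/70 = 1

Summary (fraction, with percent):

explained: PC1 0.5429 (54.29%), PC2 0.4143 (41.43%), PC3 0.0429 (4.29%);  cumulative: 0.5429, 0.9571, 1


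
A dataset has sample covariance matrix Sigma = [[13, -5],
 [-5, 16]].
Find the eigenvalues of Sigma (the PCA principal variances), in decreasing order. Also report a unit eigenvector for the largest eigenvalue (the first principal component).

Step 1 — characteristic polynomial of 2×2 Sigma:
  det(Sigma - λI) = λ² - trace · λ + det = 0.
  trace = 13 + 16 = 29, det = 13·16 - (-5)² = 183.
Step 2 — discriminant:
  Δ = trace² - 4·det = 841 - 732 = 109.
Step 3 — eigenvalues:
  λ = (trace ± √Δ)/2 = (29 ± 10.4403)/2,
  λ_1 = 19.7202,  λ_2 = 9.2798.

Step 4 — unit eigenvector for λ_1: solve (Sigma - λ_1 I)v = 0. First row:
  (13 - 19.7202)·v_x + (-5)·v_y = 0, i.e. (-6.7202)·v_x + (-5)·v_y = 0,
  so v ∝ (b, λ_1 - a) = (-5, 6.7202); multiply by -1 so the first entry is positive: u = (5, -6.7202).
  ||u|| = √((5)² + (-6.7202)²) = √(70.1605) ≈ 8.3762,
  v_1 = u/||u|| ≈ (0.5969, -0.8023) (||v_1|| = 1).

λ_1 = 19.7202,  λ_2 = 9.2798;  v_1 ≈ (0.5969, -0.8023)


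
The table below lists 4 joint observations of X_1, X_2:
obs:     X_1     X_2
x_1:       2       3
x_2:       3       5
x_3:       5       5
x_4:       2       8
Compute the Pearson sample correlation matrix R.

Step 1 — column means:
  mean(X_1) = (2 + 3 + 5 + 2) / 4 = 12/4 = 3
  mean(X_2) = (3 + 5 + 5 + 8) / 4 = 21/4 = 5.25

Step 2 — sample variances and covariances s[i,j] = (1/(n-1)) · Σ_k (x_{k,i} - mean_i) · (x_{k,j} - mean_j), with n-1 = 3:
  s[X_1,X_1] = ((-1)·(-1) + (0)·(0) + (2)·(2) + (-1)·(-1)) / 3 = 6/3 = 2
  s[X_1,X_2] = ((-1)·(-2.25) + (0)·(-0.25) + (2)·(-0.25) + (-1)·(2.75)) / 3 = -1/3 = -0.3333
  s[X_2,X_2] = ((-2.25)·(-2.25) + (-0.25)·(-0.25) + (-0.25)·(-0.25) + (2.75)·(2.75)) / 3 = 12.75/3 = 4.25
  Sample standard deviations s_i = √(s[i,i]):
  s(X_1) = √(2) = 1.4142
  s(X_2) = √(4.25) = 2.0616

Step 3 — r_{ij} = s_{ij} / (s_i · s_j):
  r[X_1,X_1] = 1 (diagonal).
  r[X_1,X_2] = -0.3333 / (1.4142 · 2.0616) = -0.3333 / 2.9155 = -0.1143
  r[X_2,X_2] = 1 (diagonal).

R is symmetric with unit diagonal. Assembling:

R = [[1, -0.1143],
 [-0.1143, 1]]


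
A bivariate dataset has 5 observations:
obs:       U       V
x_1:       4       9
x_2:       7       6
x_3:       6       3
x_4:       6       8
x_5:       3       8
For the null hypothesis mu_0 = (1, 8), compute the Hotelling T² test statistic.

Step 1 — sample mean vector:
  mean(U) = (4 + 7 + 6 + 6 + 3) / 5 = 26/5 = 5.2
  mean(V) = (9 + 6 + 3 + 8 + 8) / 5 = 34/5 = 6.8
  x̄ = (5.2, 6.8),  deviation x̄ - mu_0 = (5.2, 6.8) - (1, 8) = (4.2, -1.2).

Step 2 — sample covariance matrix, S[i,j] = (1/(n-1)) · Σ_k (x_{k,i} - mean_i) · (x_{k,j} - mean_j), divisor n-1 = 4:
  S[U,U] = ((-1.2)·(-1.2) + (1.8)·(1.8) + (0.8)·(0.8) + (0.8)·(0.8) + (-2.2)·(-2.2)) / 4 = 10.8/4 = 2.7
  S[U,V] = ((-1.2)·(2.2) + (1.8)·(-0.8) + (0.8)·(-3.8) + (0.8)·(1.2) + (-2.2)·(1.2)) / 4 = -8.8/4 = -2.2
  S[V,V] = ((2.2)·(2.2) + (-0.8)·(-0.8) + (-3.8)·(-3.8) + (1.2)·(1.2) + (1.2)·(1.2)) / 4 = 22.8/4 = 5.7
  S = [[2.7, -2.2],
 [-2.2, 5.7]].

Step 3 — invert S. det(S) = 2.7·5.7 - (-2.2)² = 10.55.
  S^{-1} = (1/det) · [[d, -b], [-b, a]] = [[0.5403, 0.2085],
 [0.2085, 0.2559]].

Step 4 — quadratic form (x̄ - mu_0)^T · S^{-1} · (x̄ - mu_0):
  S^{-1} · (x̄ - mu_0) = (2.019, 0.5687),
  (x̄ - mu_0)^T · [...] = (4.2)·(2.019) + (-1.2)·(0.5687) = 7.7972.

Step 5 — scale by n: T² = 5 · 7.7972 = 38.9858.

T² ≈ 38.9858


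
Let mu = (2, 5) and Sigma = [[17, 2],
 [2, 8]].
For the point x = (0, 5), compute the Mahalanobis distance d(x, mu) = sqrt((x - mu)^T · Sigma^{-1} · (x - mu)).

Step 1 — centre the observation: (x - mu) = (-2, 0).

Step 2 — invert Sigma. det(Sigma) = 17·8 - (2)² = 132.
  Sigma^{-1} = (1/det) · [[d, -b], [-b, a]] = [[0.0606, -0.0152],
 [-0.0152, 0.1288]].

Step 3 — form the quadratic (x - mu)^T · Sigma^{-1} · (x - mu):
  Sigma^{-1} · (x - mu) = (-0.1212, 0.0303).
  (x - mu)^T · [Sigma^{-1} · (x - mu)] = (-2)·(-0.1212) + (0)·(0.0303) = 0.2424.

Step 4 — take square root: d = √(0.2424) ≈ 0.4924.

d(x, mu) = √(0.2424) ≈ 0.4924


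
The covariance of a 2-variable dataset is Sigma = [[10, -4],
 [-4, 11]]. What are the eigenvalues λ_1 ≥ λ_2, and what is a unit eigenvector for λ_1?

Step 1 — characteristic polynomial of 2×2 Sigma:
  det(Sigma - λI) = λ² - trace · λ + det = 0.
  trace = 10 + 11 = 21, det = 10·11 - (-4)² = 94.
Step 2 — discriminant:
  Δ = trace² - 4·det = 441 - 376 = 65.
Step 3 — eigenvalues:
  λ = (trace ± √Δ)/2 = (21 ± 8.0623)/2,
  λ_1 = 14.5311,  λ_2 = 6.4689.

Step 4 — unit eigenvector for λ_1: solve (Sigma - λ_1 I)v = 0. First row:
  (10 - 14.5311)·v_x + (-4)·v_y = 0, i.e. (-4.5311)·v_x + (-4)·v_y = 0,
  so v ∝ (b, λ_1 - a) = (-4, 4.5311); multiply by -1 so the first entry is positive: u = (4, -4.5311).
  ||u|| = √((4)² + (-4.5311)²) = √(36.5311) ≈ 6.0441,
  v_1 = u/||u|| ≈ (0.6618, -0.7497) (||v_1|| = 1).

λ_1 = 14.5311,  λ_2 = 6.4689;  v_1 ≈ (0.6618, -0.7497)


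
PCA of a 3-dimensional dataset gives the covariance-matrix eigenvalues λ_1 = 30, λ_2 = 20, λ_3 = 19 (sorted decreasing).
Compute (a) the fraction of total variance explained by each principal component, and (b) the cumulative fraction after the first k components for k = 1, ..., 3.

Step 1 — total variance = trace(Sigma) = Σ λ_i = 30 + 20 + 19 = 69.

Step 2 — fraction explained by component i = λ_i / Σ λ:
  PC1: 30/69 = 0.4348
  PC2: 20/69 = 0.2899
  PC3: 19/69 = 0.2754

Step 3 — cumulative fraction after k components = (λ_1 + ... + λ_k) / Σ λ:
  k = 1: 30/69 = 0.4348
  k = 2: (30 + 20)/69 = 50/69 = 0.7246
  k = 3: (30 + 20 + 19)/69 = 69/69 = 1

Summary (fraction, with percent):

explained: PC1 0.4348 (43.48%), PC2 0.2899 (28.99%), PC3 0.2754 (27.54%);  cumulative: 0.4348, 0.7246, 1


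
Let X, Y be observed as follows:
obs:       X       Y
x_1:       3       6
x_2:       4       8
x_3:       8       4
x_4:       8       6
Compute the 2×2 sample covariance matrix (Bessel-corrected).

Step 1 — column means:
  mean(X) = (3 + 4 + 8 + 8) / 4 = 23/4 = 5.75
  mean(Y) = (6 + 8 + 4 + 6) / 4 = 24/4 = 6

Step 2 — sample covariance S[i,j] = (1/(n-1)) · Σ_k (x_{k,i} - mean_i) · (x_{k,j} - mean_j), with n-1 = 3.
  S[X,X] = ((-2.75)·(-2.75) + (-1.75)·(-1.75) + (2.25)·(2.25) + (2.25)·(2.25)) / 3 = 20.75/3 = 6.9167
  S[X,Y] = ((-2.75)·(0) + (-1.75)·(2) + (2.25)·(-2) + (2.25)·(0)) / 3 = -8/3 = -2.6667
  S[Y,Y] = ((0)·(0) + (2)·(2) + (-2)·(-2) + (0)·(0)) / 3 = 8/3 = 2.6667

S is symmetric (S[j,i] = S[i,j]). Assembling:

S = [[6.9167, -2.6667],
 [-2.6667, 2.6667]]


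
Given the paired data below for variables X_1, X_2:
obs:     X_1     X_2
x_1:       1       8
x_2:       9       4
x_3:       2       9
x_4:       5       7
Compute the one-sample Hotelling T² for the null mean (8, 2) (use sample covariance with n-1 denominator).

Step 1 — sample mean vector:
  mean(X_1) = (1 + 9 + 2 + 5) / 4 = 17/4 = 4.25
  mean(X_2) = (8 + 4 + 9 + 7) / 4 = 28/4 = 7
  x̄ = (4.25, 7),  deviation x̄ - mu_0 = (4.25, 7) - (8, 2) = (-3.75, 5).

Step 2 — sample covariance matrix, S[i,j] = (1/(n-1)) · Σ_k (x_{k,i} - mean_i) · (x_{k,j} - mean_j), divisor n-1 = 3:
  S[X_1,X_1] = ((-3.25)·(-3.25) + (4.75)·(4.75) + (-2.25)·(-2.25) + (0.75)·(0.75)) / 3 = 38.75/3 = 12.9167
  S[X_1,X_2] = ((-3.25)·(1) + (4.75)·(-3) + (-2.25)·(2) + (0.75)·(0)) / 3 = -22/3 = -7.3333
  S[X_2,X_2] = ((1)·(1) + (-3)·(-3) + (2)·(2) + (0)·(0)) / 3 = 14/3 = 4.6667
  S = [[12.9167, -7.3333],
 [-7.3333, 4.6667]].

Step 3 — invert S. det(S) = 12.9167·4.6667 - (-7.3333)² = 6.5.
  S^{-1} = (1/det) · [[d, -b], [-b, a]] = [[0.7179, 1.1282],
 [1.1282, 1.9872]].

Step 4 — quadratic form (x̄ - mu_0)^T · S^{-1} · (x̄ - mu_0):
  S^{-1} · (x̄ - mu_0) = (2.9487, 5.7051),
  (x̄ - mu_0)^T · [...] = (-3.75)·(2.9487) + (5)·(5.7051) = 17.4679.

Step 5 — scale by n: T² = 4 · 17.4679 = 69.8718.

T² ≈ 69.8718


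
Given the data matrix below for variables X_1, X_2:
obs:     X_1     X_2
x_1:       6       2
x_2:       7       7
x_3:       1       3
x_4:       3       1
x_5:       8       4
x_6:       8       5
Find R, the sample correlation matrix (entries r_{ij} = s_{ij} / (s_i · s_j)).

Step 1 — column means:
  mean(X_1) = (6 + 7 + 1 + 3 + 8 + 8) / 6 = 33/6 = 5.5
  mean(X_2) = (2 + 7 + 3 + 1 + 4 + 5) / 6 = 22/6 = 3.6667

Step 2 — sample variances and covariances s[i,j] = (1/(n-1)) · Σ_k (x_{k,i} - mean_i) · (x_{k,j} - mean_j), with n-1 = 5:
  s[X_1,X_1] = ((0.5)·(0.5) + (1.5)·(1.5) + (-4.5)·(-4.5) + (-2.5)·(-2.5) + (2.5)·(2.5) + (2.5)·(2.5)) / 5 = 41.5/5 = 8.3
  s[X_1,X_2] = ((0.5)·(-1.6667) + (1.5)·(3.3333) + (-4.5)·(-0.6667) + (-2.5)·(-2.6667) + (2.5)·(0.3333) + (2.5)·(1.3333)) / 5 = 18/5 = 3.6
  s[X_2,X_2] = ((-1.6667)·(-1.6667) + (3.3333)·(3.3333) + (-0.6667)·(-0.6667) + (-2.6667)·(-2.6667) + (0.3333)·(0.3333) + (1.3333)·(1.3333)) / 5 = 23.3333/5 = 4.6667
  Sample standard deviations s_i = √(s[i,i]):
  s(X_1) = √(8.3) = 2.881
  s(X_2) = √(4.6667) = 2.1602

Step 3 — r_{ij} = s_{ij} / (s_i · s_j):
  r[X_1,X_1] = 1 (diagonal).
  r[X_1,X_2] = 3.6 / (2.881 · 2.1602) = 3.6 / 6.2236 = 0.5784
  r[X_2,X_2] = 1 (diagonal).

R is symmetric with unit diagonal. Assembling:

R = [[1, 0.5784],
 [0.5784, 1]]


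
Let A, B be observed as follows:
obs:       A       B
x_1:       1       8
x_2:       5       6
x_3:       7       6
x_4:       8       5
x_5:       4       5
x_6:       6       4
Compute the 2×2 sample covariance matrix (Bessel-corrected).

Step 1 — column means:
  mean(A) = (1 + 5 + 7 + 8 + 4 + 6) / 6 = 31/6 = 5.1667
  mean(B) = (8 + 6 + 6 + 5 + 5 + 4) / 6 = 34/6 = 5.6667

Step 2 — sample covariance S[i,j] = (1/(n-1)) · Σ_k (x_{k,i} - mean_i) · (x_{k,j} - mean_j), with n-1 = 5.
  S[A,A] = ((-4.1667)·(-4.1667) + (-0.1667)·(-0.1667) + (1.8333)·(1.8333) + (2.8333)·(2.8333) + (-1.1667)·(-1.1667) + (0.8333)·(0.8333)) / 5 = 30.8333/5 = 6.1667
  S[A,B] = ((-4.1667)·(2.3333) + (-0.1667)·(0.3333) + (1.8333)·(0.3333) + (2.8333)·(-0.6667) + (-1.1667)·(-0.6667) + (0.8333)·(-1.6667)) / 5 = -11.6667/5 = -2.3333
  S[B,B] = ((2.3333)·(2.3333) + (0.3333)·(0.3333) + (0.3333)·(0.3333) + (-0.6667)·(-0.6667) + (-0.6667)·(-0.6667) + (-1.6667)·(-1.6667)) / 5 = 9.3333/5 = 1.8667

S is symmetric (S[j,i] = S[i,j]). Assembling:

S = [[6.1667, -2.3333],
 [-2.3333, 1.8667]]
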